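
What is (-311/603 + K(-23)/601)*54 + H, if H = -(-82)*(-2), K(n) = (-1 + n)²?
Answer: -5641286/40267 ≈ -140.10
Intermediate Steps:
H = -164 (H = -82*2 = -164)
(-311/603 + K(-23)/601)*54 + H = (-311/603 + (-1 - 23)²/601)*54 - 164 = (-311*1/603 + (-24)²*(1/601))*54 - 164 = (-311/603 + 576*(1/601))*54 - 164 = (-311/603 + 576/601)*54 - 164 = (160417/362403)*54 - 164 = 962502/40267 - 164 = -5641286/40267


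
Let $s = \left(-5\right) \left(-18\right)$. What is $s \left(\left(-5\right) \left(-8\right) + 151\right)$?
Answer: $17190$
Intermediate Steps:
$s = 90$
$s \left(\left(-5\right) \left(-8\right) + 151\right) = 90 \left(\left(-5\right) \left(-8\right) + 151\right) = 90 \left(40 + 151\right) = 90 \cdot 191 = 17190$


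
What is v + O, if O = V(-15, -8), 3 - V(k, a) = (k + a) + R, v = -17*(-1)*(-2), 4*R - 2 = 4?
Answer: -19/2 ≈ -9.5000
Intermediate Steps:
R = 3/2 (R = ½ + (¼)*4 = ½ + 1 = 3/2 ≈ 1.5000)
v = -34 (v = 17*(-2) = -34)
V(k, a) = 3/2 - a - k (V(k, a) = 3 - ((k + a) + 3/2) = 3 - ((a + k) + 3/2) = 3 - (3/2 + a + k) = 3 + (-3/2 - a - k) = 3/2 - a - k)
O = 49/2 (O = 3/2 - 1*(-8) - 1*(-15) = 3/2 + 8 + 15 = 49/2 ≈ 24.500)
v + O = -34 + 49/2 = -19/2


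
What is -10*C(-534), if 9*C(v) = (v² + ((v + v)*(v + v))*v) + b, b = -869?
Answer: 6088089290/9 ≈ 6.7645e+8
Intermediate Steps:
C(v) = -869/9 + v²/9 + 4*v³/9 (C(v) = ((v² + ((v + v)*(v + v))*v) - 869)/9 = ((v² + ((2*v)*(2*v))*v) - 869)/9 = ((v² + (4*v²)*v) - 869)/9 = ((v² + 4*v³) - 869)/9 = (-869 + v² + 4*v³)/9 = -869/9 + v²/9 + 4*v³/9)
-10*C(-534) = -10*(-869/9 + (⅑)*(-534)² + (4/9)*(-534)³) = -10*(-869/9 + (⅑)*285156 + (4/9)*(-152273304)) = -10*(-869/9 + 31684 - 67677024) = -10*(-608808929/9) = 6088089290/9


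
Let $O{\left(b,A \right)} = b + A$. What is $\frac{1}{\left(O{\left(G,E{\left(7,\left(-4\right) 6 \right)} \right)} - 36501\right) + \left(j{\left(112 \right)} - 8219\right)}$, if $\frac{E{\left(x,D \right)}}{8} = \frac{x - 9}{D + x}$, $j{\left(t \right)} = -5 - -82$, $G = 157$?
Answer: $- \frac{17}{756246} \approx -2.2479 \cdot 10^{-5}$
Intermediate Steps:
$j{\left(t \right)} = 77$ ($j{\left(t \right)} = -5 + 82 = 77$)
$E{\left(x,D \right)} = \frac{8 \left(-9 + x\right)}{D + x}$ ($E{\left(x,D \right)} = 8 \frac{x - 9}{D + x} = 8 \frac{-9 + x}{D + x} = \frac{8 \left(-9 + x\right)}{D + x}$)
$O{\left(b,A \right)} = A + b$
$\frac{1}{\left(O{\left(G,E{\left(7,\left(-4\right) 6 \right)} \right)} - 36501\right) + \left(j{\left(112 \right)} - 8219\right)} = \frac{1}{\left(\left(\frac{8 \left(-9 + 7\right)}{\left(-4\right) 6 + 7} + 157\right) - 36501\right) + \left(77 - 8219\right)} = \frac{1}{\left(\left(8 \frac{1}{-24 + 7} \left(-2\right) + 157\right) - 36501\right) - 8142} = \frac{1}{\left(\left(8 \frac{1}{-17} \left(-2\right) + 157\right) - 36501\right) - 8142} = \frac{1}{\left(\left(8 \left(- \frac{1}{17}\right) \left(-2\right) + 157\right) - 36501\right) - 8142} = \frac{1}{\left(\left(\frac{16}{17} + 157\right) - 36501\right) - 8142} = \frac{1}{\left(\frac{2685}{17} - 36501\right) - 8142} = \frac{1}{- \frac{617832}{17} - 8142} = \frac{1}{- \frac{756246}{17}} = - \frac{17}{756246}$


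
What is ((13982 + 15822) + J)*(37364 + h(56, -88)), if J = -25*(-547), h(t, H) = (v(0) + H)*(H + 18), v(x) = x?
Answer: 1892379996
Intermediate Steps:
h(t, H) = H*(18 + H) (h(t, H) = (0 + H)*(H + 18) = H*(18 + H))
J = 13675
((13982 + 15822) + J)*(37364 + h(56, -88)) = ((13982 + 15822) + 13675)*(37364 - 88*(18 - 88)) = (29804 + 13675)*(37364 - 88*(-70)) = 43479*(37364 + 6160) = 43479*43524 = 1892379996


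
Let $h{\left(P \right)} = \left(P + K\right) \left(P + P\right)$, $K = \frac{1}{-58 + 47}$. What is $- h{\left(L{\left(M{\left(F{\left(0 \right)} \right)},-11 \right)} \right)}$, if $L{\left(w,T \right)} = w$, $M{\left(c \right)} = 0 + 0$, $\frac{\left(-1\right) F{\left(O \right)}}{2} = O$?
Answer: $0$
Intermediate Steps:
$F{\left(O \right)} = - 2 O$
$M{\left(c \right)} = 0$
$K = - \frac{1}{11}$ ($K = \frac{1}{-11} = - \frac{1}{11} \approx -0.090909$)
$h{\left(P \right)} = 2 P \left(- \frac{1}{11} + P\right)$ ($h{\left(P \right)} = \left(P - \frac{1}{11}\right) \left(P + P\right) = \left(- \frac{1}{11} + P\right) 2 P = 2 P \left(- \frac{1}{11} + P\right)$)
$- h{\left(L{\left(M{\left(F{\left(0 \right)} \right)},-11 \right)} \right)} = - \frac{2 \cdot 0 \left(-1 + 11 \cdot 0\right)}{11} = - \frac{2 \cdot 0 \left(-1 + 0\right)}{11} = - \frac{2 \cdot 0 \left(-1\right)}{11} = \left(-1\right) 0 = 0$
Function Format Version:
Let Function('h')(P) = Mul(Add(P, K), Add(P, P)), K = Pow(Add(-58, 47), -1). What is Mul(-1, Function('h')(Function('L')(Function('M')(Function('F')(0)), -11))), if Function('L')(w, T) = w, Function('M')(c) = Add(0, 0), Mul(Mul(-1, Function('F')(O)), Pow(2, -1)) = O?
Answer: 0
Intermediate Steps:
Function('F')(O) = Mul(-2, O)
Function('M')(c) = 0
K = Rational(-1, 11) (K = Pow(-11, -1) = Rational(-1, 11) ≈ -0.090909)
Function('h')(P) = Mul(2, P, Add(Rational(-1, 11), P)) (Function('h')(P) = Mul(Add(P, Rational(-1, 11)), Add(P, P)) = Mul(Add(Rational(-1, 11), P), Mul(2, P)) = Mul(2, P, Add(Rational(-1, 11), P)))
Mul(-1, Function('h')(Function('L')(Function('M')(Function('F')(0)), -11))) = Mul(-1, Mul(Rational(2, 11), 0, Add(-1, Mul(11, 0)))) = Mul(-1, Mul(Rational(2, 11), 0, Add(-1, 0))) = Mul(-1, Mul(Rational(2, 11), 0, -1)) = Mul(-1, 0) = 0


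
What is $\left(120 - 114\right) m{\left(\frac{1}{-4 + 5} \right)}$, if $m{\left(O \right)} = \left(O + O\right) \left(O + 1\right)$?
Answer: $24$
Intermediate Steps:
$m{\left(O \right)} = 2 O \left(1 + O\right)$
$\left(120 - 114\right) m{\left(\frac{1}{-4 + 5} \right)} = \left(120 - 114\right) \frac{2 \left(1 + \frac{1}{-4 + 5}\right)}{-4 + 5} = 6 \frac{2 \left(1 + 1^{-1}\right)}{1} = 6 \cdot 2 \cdot 1 \left(1 + 1\right) = 6 \cdot 2 \cdot 1 \cdot 2 = 6 \cdot 4 = 24$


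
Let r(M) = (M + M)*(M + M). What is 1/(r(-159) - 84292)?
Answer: 1/16832 ≈ 5.9411e-5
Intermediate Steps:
r(M) = 4*M² (r(M) = (2*M)*(2*M) = 4*M²)
1/(r(-159) - 84292) = 1/(4*(-159)² - 84292) = 1/(4*25281 - 84292) = 1/(101124 - 84292) = 1/16832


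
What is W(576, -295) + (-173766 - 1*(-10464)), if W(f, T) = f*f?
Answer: 168474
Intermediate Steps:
W(f, T) = f**2
W(576, -295) + (-173766 - 1*(-10464)) = 576**2 + (-173766 - 1*(-10464)) = 331776 + (-173766 + 10464) = 331776 - 163302 = 168474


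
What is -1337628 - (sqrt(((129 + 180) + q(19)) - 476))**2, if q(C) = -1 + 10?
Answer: -1337470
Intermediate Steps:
q(C) = 9
-1337628 - (sqrt(((129 + 180) + q(19)) - 476))**2 = -1337628 - (sqrt(((129 + 180) + 9) - 476))**2 = -1337628 - (sqrt((309 + 9) - 476))**2 = -1337628 - (sqrt(318 - 476))**2 = -1337628 - (sqrt(-158))**2 = -1337628 - (I*sqrt(158))**2 = -1337628 - 1*(-158) = -1337628 + 158 = -1337470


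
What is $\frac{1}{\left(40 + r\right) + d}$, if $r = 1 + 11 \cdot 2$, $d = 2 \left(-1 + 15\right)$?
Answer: $\frac{1}{91} \approx 0.010989$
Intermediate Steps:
$d = 28$ ($d = 2 \cdot 14 = 28$)
$r = 23$ ($r = 1 + 22 = 23$)
$\frac{1}{\left(40 + r\right) + d} = \frac{1}{\left(40 + 23\right) + 28} = \frac{1}{63 + 28} = \frac{1}{91}$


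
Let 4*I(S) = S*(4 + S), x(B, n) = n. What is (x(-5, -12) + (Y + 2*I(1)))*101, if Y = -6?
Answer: -3131/2 ≈ -1565.5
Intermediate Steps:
I(S) = S*(4 + S)/4 (I(S) = (S*(4 + S))/4 = S*(4 + S)/4)
(x(-5, -12) + (Y + 2*I(1)))*101 = (-12 + (-6 + 2*((1/4)*1*(4 + 1))))*101 = (-12 + (-6 + 2*((1/4)*1*5)))*101 = (-12 + (-6 + 2*(5/4)))*101 = (-12 + (-6 + 5/2))*101 = (-12 - 7/2)*101 = -31/2*101 = -3131/2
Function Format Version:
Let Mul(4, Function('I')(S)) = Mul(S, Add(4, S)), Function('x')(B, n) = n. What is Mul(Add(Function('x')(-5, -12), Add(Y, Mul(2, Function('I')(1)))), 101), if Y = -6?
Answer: Rational(-3131, 2) ≈ -1565.5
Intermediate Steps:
Function('I')(S) = Mul(Rational(1, 4), S, Add(4, S)) (Function('I')(S) = Mul(Rational(1, 4), Mul(S, Add(4, S))) = Mul(Rational(1, 4), S, Add(4, S)))
Mul(Add(Function('x')(-5, -12), Add(Y, Mul(2, Function('I')(1)))), 101) = Mul(Add(-12, Add(-6, Mul(2, Mul(Rational(1, 4), 1, Add(4, 1))))), 101) = Mul(Add(-12, Add(-6, Mul(2, Mul(Rational(1, 4), 1, 5)))), 101) = Mul(Add(-12, Add(-6, Mul(2, Rational(5, 4)))), 101) = Mul(Add(-12, Add(-6, Rational(5, 2))), 101) = Mul(Add(-12, Rational(-7, 2)), 101) = Mul(Rational(-31, 2), 101) = Rational(-3131, 2)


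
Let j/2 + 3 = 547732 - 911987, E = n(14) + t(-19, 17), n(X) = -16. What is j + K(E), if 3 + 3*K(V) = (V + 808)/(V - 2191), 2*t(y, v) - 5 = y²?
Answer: -1474518733/2024 ≈ -7.2852e+5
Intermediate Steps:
t(y, v) = 5/2 + y²/2
E = 167 (E = -16 + (5/2 + (½)*(-19)²) = -16 + (5/2 + (½)*361) = -16 + (5/2 + 361/2) = -16 + 183 = 167)
K(V) = -1 + (808 + V)/(3*(-2191 + V)) (K(V) = -1 + ((V + 808)/(V - 2191))/3 = -1 + ((808 + V)/(-2191 + V))/3 = -1 + (808 + V)/(3*(-2191 + V)))
j = -728516 (j = -6 + 2*(547732 - 911987) = -6 + 2*(-364255) = -6 - 728510 = -728516)
j + K(E) = -728516 + (7381 - 2*167)/(3*(-2191 + 167)) = -728516 + (⅓)*(7381 - 334)/(-2024) = -728516 + (⅓)*(-1/2024)*7047 = -728516 - 2349/2024 = -1474518733/2024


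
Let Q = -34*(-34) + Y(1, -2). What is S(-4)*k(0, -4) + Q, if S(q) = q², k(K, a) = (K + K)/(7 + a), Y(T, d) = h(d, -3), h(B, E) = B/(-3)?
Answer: 3470/3 ≈ 1156.7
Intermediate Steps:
h(B, E) = -B/3 (h(B, E) = B*(-⅓) = -B/3)
Y(T, d) = -d/3
k(K, a) = 2*K/(7 + a) (k(K, a) = (2*K)/(7 + a) = 2*K/(7 + a))
Q = 3470/3 (Q = -34*(-34) - ⅓*(-2) = 1156 + ⅔ = 3470/3 ≈ 1156.7)
S(-4)*k(0, -4) + Q = (-4)²*(2*0/(7 - 4)) + 3470/3 = 16*(2*0/3) + 3470/3 = 16*(2*0*(⅓)) + 3470/3 = 16*0 + 3470/3 = 0 + 3470/3 = 3470/3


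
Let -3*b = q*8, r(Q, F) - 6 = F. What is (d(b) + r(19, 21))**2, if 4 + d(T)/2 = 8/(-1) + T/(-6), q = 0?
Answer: 9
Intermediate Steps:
r(Q, F) = 6 + F
b = 0 (b = -0*8 = -1/3*0 = 0)
d(T) = -24 - T/3 (d(T) = -8 + 2*(8/(-1) + T/(-6)) = -8 + 2*(8*(-1) + T*(-1/6)) = -8 + 2*(-8 - T/6) = -8 + (-16 - T/3) = -24 - T/3)
(d(b) + r(19, 21))**2 = ((-24 - 1/3*0) + (6 + 21))**2 = ((-24 + 0) + 27)**2 = (-24 + 27)**2 = 3**2 = 9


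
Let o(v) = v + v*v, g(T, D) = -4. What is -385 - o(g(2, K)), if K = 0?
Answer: -397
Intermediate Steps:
o(v) = v + v**2
-385 - o(g(2, K)) = -385 - (-4)*(1 - 4) = -385 - (-4)*(-3) = -385 - 1*12 = -385 - 12 = -397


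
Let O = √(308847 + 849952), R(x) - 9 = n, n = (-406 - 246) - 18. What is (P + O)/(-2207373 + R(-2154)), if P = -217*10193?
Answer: 2211881/2208034 - √1158799/2208034 ≈ 1.0013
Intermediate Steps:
n = -670 (n = -652 - 18 = -670)
R(x) = -661 (R(x) = 9 - 670 = -661)
O = √1158799 ≈ 1076.5
P = -2211881
(P + O)/(-2207373 + R(-2154)) = (-2211881 + √1158799)/(-2207373 - 661) = (-2211881 + √1158799)/(-2208034) = (-2211881 + √1158799)*(-1/2208034) = 2211881/2208034 - √1158799/2208034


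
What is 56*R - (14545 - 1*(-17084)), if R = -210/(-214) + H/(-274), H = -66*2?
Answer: -462448479/14659 ≈ -31547.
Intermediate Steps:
H = -132
R = 21447/14659 (R = -210/(-214) - 132/(-274) = -210*(-1/214) - 132*(-1/274) = 105/107 + 66/137 = 21447/14659 ≈ 1.4631)
56*R - (14545 - 1*(-17084)) = 56*(21447/14659) - (14545 - 1*(-17084)) = 1201032/14659 - (14545 + 17084) = 1201032/14659 - 1*31629 = 1201032/14659 - 31629 = -462448479/14659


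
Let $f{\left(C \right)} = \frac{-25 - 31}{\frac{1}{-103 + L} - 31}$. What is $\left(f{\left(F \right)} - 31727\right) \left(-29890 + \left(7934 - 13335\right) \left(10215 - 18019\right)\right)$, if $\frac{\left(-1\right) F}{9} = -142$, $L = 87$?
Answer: $- \frac{94873741970346}{71} \approx -1.3363 \cdot 10^{12}$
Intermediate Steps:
$F = 1278$ ($F = \left(-9\right) \left(-142\right) = 1278$)
$f{\left(C \right)} = \frac{128}{71}$ ($f{\left(C \right)} = \frac{-25 - 31}{\frac{1}{-103 + 87} - 31} = - \frac{56}{\frac{1}{-16} - 31} = - \frac{56}{- \frac{1}{16} - 31} = - \frac{56}{- \frac{497}{16}} = \left(-56\right) \left(- \frac{16}{497}\right) = \frac{128}{71}$)
$\left(f{\left(F \right)} - 31727\right) \left(-29890 + \left(7934 - 13335\right) \left(10215 - 18019\right)\right) = \left(\frac{128}{71} - 31727\right) \left(-29890 + \left(7934 - 13335\right) \left(10215 - 18019\right)\right) = - \frac{2252489 \left(-29890 - -42149404\right)}{71} = - \frac{2252489 \left(-29890 + 42149404\right)}{71} = \left(- \frac{2252489}{71}\right) 42119514 = - \frac{94873741970346}{71}$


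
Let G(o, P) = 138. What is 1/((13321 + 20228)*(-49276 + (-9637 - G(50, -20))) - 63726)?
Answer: -1/1981165725 ≈ -5.0475e-10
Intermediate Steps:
1/((13321 + 20228)*(-49276 + (-9637 - G(50, -20))) - 63726) = 1/((13321 + 20228)*(-49276 + (-9637 - 1*138)) - 63726) = 1/(33549*(-49276 + (-9637 - 138)) - 63726) = 1/(33549*(-49276 - 9775) - 63726) = 1/(33549*(-59051) - 63726) = 1/(-1981101999 - 63726) = 1/(-1981165725) = -1/1981165725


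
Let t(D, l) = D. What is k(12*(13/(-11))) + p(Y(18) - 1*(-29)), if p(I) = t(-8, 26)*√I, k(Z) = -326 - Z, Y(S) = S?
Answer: -3430/11 - 8*√47 ≈ -366.66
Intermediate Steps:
p(I) = -8*√I
k(12*(13/(-11))) + p(Y(18) - 1*(-29)) = (-326 - 12*13/(-11)) - 8*√(18 - 1*(-29)) = (-326 - 12*13*(-1/11)) - 8*√(18 + 29) = (-326 - 12*(-13)/11) - 8*√47 = (-326 - 1*(-156/11)) - 8*√47 = (-326 + 156/11) - 8*√47 = -3430/11 - 8*√47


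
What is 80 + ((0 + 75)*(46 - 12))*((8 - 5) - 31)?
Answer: -71320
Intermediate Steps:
80 + ((0 + 75)*(46 - 12))*((8 - 5) - 31) = 80 + (75*34)*(3 - 31) = 80 + 2550*(-28) = 80 - 71400 = -71320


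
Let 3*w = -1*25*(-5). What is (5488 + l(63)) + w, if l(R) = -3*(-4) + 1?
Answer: 16628/3 ≈ 5542.7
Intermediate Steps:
l(R) = 13 (l(R) = 12 + 1 = 13)
w = 125/3 (w = (-1*25*(-5))/3 = (-25*(-5))/3 = (⅓)*125 = 125/3 ≈ 41.667)
(5488 + l(63)) + w = (5488 + 13) + 125/3 = 5501 + 125/3 = 16628/3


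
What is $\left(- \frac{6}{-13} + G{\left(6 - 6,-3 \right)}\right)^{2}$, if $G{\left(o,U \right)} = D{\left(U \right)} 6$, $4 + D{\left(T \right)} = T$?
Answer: $\frac{291600}{169} \approx 1725.4$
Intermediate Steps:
$D{\left(T \right)} = -4 + T$
$G{\left(o,U \right)} = -24 + 6 U$ ($G{\left(o,U \right)} = \left(-4 + U\right) 6 = -24 + 6 U$)
$\left(- \frac{6}{-13} + G{\left(6 - 6,-3 \right)}\right)^{2} = \left(- \frac{6}{-13} + \left(-24 + 6 \left(-3\right)\right)\right)^{2} = \left(\left(-6\right) \left(- \frac{1}{13}\right) - 42\right)^{2} = \left(\frac{6}{13} - 42\right)^{2} = \left(- \frac{540}{13}\right)^{2} = \frac{291600}{169}$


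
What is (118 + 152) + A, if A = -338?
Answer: -68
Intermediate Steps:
(118 + 152) + A = (118 + 152) - 338 = 270 - 338 = -68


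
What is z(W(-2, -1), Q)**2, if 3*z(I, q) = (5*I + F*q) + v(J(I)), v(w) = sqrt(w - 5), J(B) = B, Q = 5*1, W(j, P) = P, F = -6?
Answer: (35 - I*sqrt(6))**2/9 ≈ 135.44 - 19.052*I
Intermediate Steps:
Q = 5
v(w) = sqrt(-5 + w)
z(I, q) = -2*q + sqrt(-5 + I)/3 + 5*I/3 (z(I, q) = ((5*I - 6*q) + sqrt(-5 + I))/3 = ((-6*q + 5*I) + sqrt(-5 + I))/3 = (sqrt(-5 + I) - 6*q + 5*I)/3 = -2*q + sqrt(-5 + I)/3 + 5*I/3)
z(W(-2, -1), Q)**2 = (-2*5 + sqrt(-5 - 1)/3 + (5/3)*(-1))**2 = (-10 + sqrt(-6)/3 - 5/3)**2 = (-10 + (I*sqrt(6))/3 - 5/3)**2 = (-10 + I*sqrt(6)/3 - 5/3)**2 = (-35/3 + I*sqrt(6)/3)**2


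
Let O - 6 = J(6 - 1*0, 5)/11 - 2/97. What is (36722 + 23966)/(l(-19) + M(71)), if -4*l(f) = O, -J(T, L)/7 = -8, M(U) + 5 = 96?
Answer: 4047131/5884 ≈ 687.82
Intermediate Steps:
M(U) = 91 (M(U) = -5 + 96 = 91)
J(T, L) = 56 (J(T, L) = -7*(-8) = 56)
O = 11812/1067 (O = 6 + (56/11 - 2/97) = 6 + 5410/1067 = 11812/1067 ≈ 11.070)
l(f) = -2953/1067 (l(f) = -¼*11812/1067 = -2953/1067)
(36722 + 23966)/(l(-19) + M(71)) = (36722 + 23966)/(-2953/1067 + 91) = 60688/(94144/1067) = 60688*(1067/94144) = 4047131/5884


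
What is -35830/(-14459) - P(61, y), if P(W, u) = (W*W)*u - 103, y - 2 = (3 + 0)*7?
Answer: -1235919490/14459 ≈ -85478.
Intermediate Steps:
y = 23 (y = 2 + (3 + 0)*7 = 2 + 3*7 = 2 + 21 = 23)
P(W, u) = -103 + u*W² (P(W, u) = W²*u - 103 = u*W² - 103 = -103 + u*W²)
-35830/(-14459) - P(61, y) = -35830/(-14459) - (-103 + 23*61²) = -35830*(-1/14459) - (-103 + 23*3721) = 35830/14459 - (-103 + 85583) = 35830/14459 - 1*85480 = 35830/14459 - 85480 = -1235919490/14459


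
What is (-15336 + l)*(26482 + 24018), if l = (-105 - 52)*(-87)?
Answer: -84688500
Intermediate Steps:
l = 13659 (l = -157*(-87) = 13659)
(-15336 + l)*(26482 + 24018) = (-15336 + 13659)*(26482 + 24018) = -1677*50500 = -84688500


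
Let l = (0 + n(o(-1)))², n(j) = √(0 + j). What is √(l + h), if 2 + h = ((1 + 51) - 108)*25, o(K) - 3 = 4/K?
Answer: I*√1403 ≈ 37.457*I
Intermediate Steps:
o(K) = 3 + 4/K
n(j) = √j
l = -1 (l = (0 + √(3 + 4/(-1)))² = (0 + √(3 + 4*(-1)))² = (0 + √(3 - 4))² = (0 + √(-1))² = (0 + I)² = I² = -1)
h = -1402 (h = -2 + ((1 + 51) - 108)*25 = -2 + (52 - 108)*25 = -2 - 56*25 = -2 - 1400 = -1402)
√(l + h) = √(-1 - 1402) = √(-1403) = I*√1403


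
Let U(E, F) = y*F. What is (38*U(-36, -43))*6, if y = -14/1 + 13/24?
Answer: 263891/2 ≈ 1.3195e+5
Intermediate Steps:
y = -323/24 (y = -14*1 + 13*(1/24) = -14 + 13/24 = -323/24 ≈ -13.458)
U(E, F) = -323*F/24
(38*U(-36, -43))*6 = (38*(-323/24*(-43)))*6 = (38*(13889/24))*6 = (263891/12)*6 = 263891/2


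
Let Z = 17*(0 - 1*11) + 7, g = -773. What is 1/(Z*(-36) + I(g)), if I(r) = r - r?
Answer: 1/6480 ≈ 0.00015432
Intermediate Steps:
I(r) = 0
Z = -180 (Z = 17*(0 - 11) + 7 = 17*(-11) + 7 = -187 + 7 = -180)
1/(Z*(-36) + I(g)) = 1/(-180*(-36) + 0) = 1/(6480 + 0) = 1/6480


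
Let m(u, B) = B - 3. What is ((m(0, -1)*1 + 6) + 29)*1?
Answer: 31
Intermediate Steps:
m(u, B) = -3 + B
((m(0, -1)*1 + 6) + 29)*1 = (((-3 - 1)*1 + 6) + 29)*1 = ((-4*1 + 6) + 29)*1 = ((-4 + 6) + 29)*1 = (2 + 29)*1 = 31*1 = 31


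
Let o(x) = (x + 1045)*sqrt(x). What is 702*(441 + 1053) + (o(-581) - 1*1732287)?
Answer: -683499 + 464*I*sqrt(581) ≈ -6.835e+5 + 11184.0*I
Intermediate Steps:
o(x) = sqrt(x)*(1045 + x) (o(x) = (1045 + x)*sqrt(x) = sqrt(x)*(1045 + x))
702*(441 + 1053) + (o(-581) - 1*1732287) = 702*(441 + 1053) + (sqrt(-581)*(1045 - 581) - 1*1732287) = 702*1494 + ((I*sqrt(581))*464 - 1732287) = 1048788 + (464*I*sqrt(581) - 1732287) = 1048788 + (-1732287 + 464*I*sqrt(581)) = -683499 + 464*I*sqrt(581)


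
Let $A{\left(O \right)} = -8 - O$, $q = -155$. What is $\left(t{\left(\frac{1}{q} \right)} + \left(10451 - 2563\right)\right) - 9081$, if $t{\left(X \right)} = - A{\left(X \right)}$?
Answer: $- \frac{183676}{155} \approx -1185.0$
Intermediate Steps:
$t{\left(X \right)} = 8 + X$ ($t{\left(X \right)} = - (-8 - X) = 8 + X$)
$\left(t{\left(\frac{1}{q} \right)} + \left(10451 - 2563\right)\right) - 9081 = \left(\left(8 + \frac{1}{-155}\right) + \left(10451 - 2563\right)\right) - 9081 = \left(\left(8 - \frac{1}{155}\right) + 7888\right) - 9081 = \left(\frac{1239}{155} + 7888\right) - 9081 = \frac{1223879}{155} - 9081 = - \frac{183676}{155}$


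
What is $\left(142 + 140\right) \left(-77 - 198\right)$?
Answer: $-77550$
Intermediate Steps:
$\left(142 + 140\right) \left(-77 - 198\right) = 282 \left(-275\right) = -77550$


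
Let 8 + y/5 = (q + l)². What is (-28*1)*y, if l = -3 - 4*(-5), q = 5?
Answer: -66640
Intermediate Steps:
l = 17 (l = -3 + 20 = 17)
y = 2380 (y = -40 + 5*(5 + 17)² = -40 + 5*22² = -40 + 5*484 = -40 + 2420 = 2380)
(-28*1)*y = -28*1*2380 = -28*2380 = -66640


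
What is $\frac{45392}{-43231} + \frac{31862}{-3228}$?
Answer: $- \frac{761975749}{69774834} \approx -10.921$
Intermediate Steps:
$\frac{45392}{-43231} + \frac{31862}{-3228} = 45392 \left(- \frac{1}{43231}\right) + 31862 \left(- \frac{1}{3228}\right) = - \frac{45392}{43231} - \frac{15931}{1614} = - \frac{761975749}{69774834}$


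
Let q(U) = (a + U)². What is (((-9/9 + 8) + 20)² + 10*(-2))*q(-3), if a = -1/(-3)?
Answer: 45376/9 ≈ 5041.8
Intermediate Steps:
a = ⅓ (a = -1*(-⅓) = ⅓ ≈ 0.33333)
q(U) = (⅓ + U)²
(((-9/9 + 8) + 20)² + 10*(-2))*q(-3) = (((-9/9 + 8) + 20)² + 10*(-2))*((1 + 3*(-3))²/9) = (((-9*⅑ + 8) + 20)² - 20)*((1 - 9)²/9) = (((-1 + 8) + 20)² - 20)*((⅑)*(-8)²) = ((7 + 20)² - 20)*((⅑)*64) = (27² - 20)*(64/9) = (729 - 20)*(64/9) = 709*(64/9) = 45376/9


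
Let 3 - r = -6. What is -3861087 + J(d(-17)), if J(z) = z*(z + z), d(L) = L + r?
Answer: -3860959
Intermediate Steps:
r = 9 (r = 3 - 1*(-6) = 3 + 6 = 9)
d(L) = 9 + L (d(L) = L + 9 = 9 + L)
J(z) = 2*z² (J(z) = z*(2*z) = 2*z²)
-3861087 + J(d(-17)) = -3861087 + 2*(9 - 17)² = -3861087 + 2*(-8)² = -3861087 + 2*64 = -3861087 + 128 = -3860959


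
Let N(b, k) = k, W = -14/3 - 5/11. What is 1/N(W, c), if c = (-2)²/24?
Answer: 6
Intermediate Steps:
c = ⅙ (c = 4*(1/24) = ⅙ ≈ 0.16667)
W = -169/33 (W = -14*⅓ - 5*1/11 = -14/3 - 5/11 = -169/33 ≈ -5.1212)
1/N(W, c) = 1/(⅙) = 6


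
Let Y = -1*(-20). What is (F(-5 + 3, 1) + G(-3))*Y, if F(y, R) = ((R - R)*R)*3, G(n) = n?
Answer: -60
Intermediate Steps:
Y = 20
F(y, R) = 0 (F(y, R) = (0*R)*3 = 0*3 = 0)
(F(-5 + 3, 1) + G(-3))*Y = (0 - 3)*20 = -3*20 = -60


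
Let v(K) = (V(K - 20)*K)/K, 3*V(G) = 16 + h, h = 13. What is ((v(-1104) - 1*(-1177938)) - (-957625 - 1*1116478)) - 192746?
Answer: 9177914/3 ≈ 3.0593e+6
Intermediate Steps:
V(G) = 29/3 (V(G) = (16 + 13)/3 = (⅓)*29 = 29/3)
v(K) = 29/3 (v(K) = (29*K/3)/K = 29/3)
((v(-1104) - 1*(-1177938)) - (-957625 - 1*1116478)) - 192746 = ((29/3 - 1*(-1177938)) - (-957625 - 1*1116478)) - 192746 = ((29/3 + 1177938) - (-957625 - 1116478)) - 192746 = (3533843/3 - 1*(-2074103)) - 192746 = (3533843/3 + 2074103) - 192746 = 9756152/3 - 192746 = 9177914/3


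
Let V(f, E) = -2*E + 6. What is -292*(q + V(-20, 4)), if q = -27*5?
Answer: 40004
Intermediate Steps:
V(f, E) = 6 - 2*E
q = -135
-292*(q + V(-20, 4)) = -292*(-135 + (6 - 2*4)) = -292*(-135 + (6 - 8)) = -292*(-135 - 2) = -292*(-137) = 40004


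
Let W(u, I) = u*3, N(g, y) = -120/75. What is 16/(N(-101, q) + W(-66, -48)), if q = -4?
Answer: -40/499 ≈ -0.080160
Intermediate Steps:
N(g, y) = -8/5 (N(g, y) = -120*1/75 = -8/5)
W(u, I) = 3*u
16/(N(-101, q) + W(-66, -48)) = 16/(-8/5 + 3*(-66)) = 16/(-8/5 - 198) = 16/(-998/5) = -5/998*16 = -40/499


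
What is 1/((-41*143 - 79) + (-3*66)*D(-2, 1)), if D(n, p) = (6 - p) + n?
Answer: -1/6536 ≈ -0.00015300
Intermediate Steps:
D(n, p) = 6 + n - p
1/((-41*143 - 79) + (-3*66)*D(-2, 1)) = 1/((-41*143 - 79) + (-3*66)*(6 - 2 - 1*1)) = 1/((-5863 - 79) - 198*(6 - 2 - 1)) = 1/(-5942 - 198*3) = 1/(-5942 - 594) = 1/(-6536) = -1/6536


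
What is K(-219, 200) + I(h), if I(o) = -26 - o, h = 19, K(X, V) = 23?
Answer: -22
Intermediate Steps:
K(-219, 200) + I(h) = 23 + (-26 - 1*19) = 23 + (-26 - 19) = 23 - 45 = -22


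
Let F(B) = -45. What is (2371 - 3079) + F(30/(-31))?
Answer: -753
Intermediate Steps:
(2371 - 3079) + F(30/(-31)) = (2371 - 3079) - 45 = -708 - 45 = -753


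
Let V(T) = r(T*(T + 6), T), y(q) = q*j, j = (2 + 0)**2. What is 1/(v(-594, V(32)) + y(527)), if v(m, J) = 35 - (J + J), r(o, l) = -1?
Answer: 1/2145 ≈ 0.00046620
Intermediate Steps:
j = 4 (j = 2**2 = 4)
y(q) = 4*q (y(q) = q*4 = 4*q)
V(T) = -1
v(m, J) = 35 - 2*J
1/(v(-594, V(32)) + y(527)) = 1/((35 - 2*(-1)) + 4*527) = 1/((35 + 2) + 2108) = 1/(37 + 2108) = 1/2145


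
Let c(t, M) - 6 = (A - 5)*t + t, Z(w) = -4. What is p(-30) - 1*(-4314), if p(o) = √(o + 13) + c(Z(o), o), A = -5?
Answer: 4356 + I*√17 ≈ 4356.0 + 4.1231*I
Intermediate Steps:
c(t, M) = 6 - 9*t (c(t, M) = 6 + ((-5 - 5)*t + t) = 6 + (-10*t + t) = 6 - 9*t)
p(o) = 42 + √(13 + o) (p(o) = √(o + 13) + (6 - 9*(-4)) = √(13 + o) + (6 + 36) = √(13 + o) + 42 = 42 + √(13 + o))
p(-30) - 1*(-4314) = (42 + √(13 - 30)) - 1*(-4314) = (42 + √(-17)) + 4314 = (42 + I*√17) + 4314 = 4356 + I*√17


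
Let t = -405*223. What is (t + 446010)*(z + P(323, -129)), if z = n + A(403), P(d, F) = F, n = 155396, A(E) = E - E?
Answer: 55227695565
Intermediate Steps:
A(E) = 0
t = -90315
z = 155396 (z = 155396 + 0 = 155396)
(t + 446010)*(z + P(323, -129)) = (-90315 + 446010)*(155396 - 129) = 355695*155267 = 55227695565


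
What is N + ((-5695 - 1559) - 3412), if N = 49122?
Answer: 38456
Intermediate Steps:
N + ((-5695 - 1559) - 3412) = 49122 + ((-5695 - 1559) - 3412) = 49122 + (-7254 - 3412) = 49122 - 10666 = 38456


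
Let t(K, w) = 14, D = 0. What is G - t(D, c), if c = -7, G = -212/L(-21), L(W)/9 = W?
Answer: -2434/189 ≈ -12.878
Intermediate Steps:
L(W) = 9*W
G = 212/189 (G = -212/(9*(-21)) = -212/(-189) = -212*(-1/189) = 212/189 ≈ 1.1217)
G - t(D, c) = 212/189 - 1*14 = 212/189 - 14 = -2434/189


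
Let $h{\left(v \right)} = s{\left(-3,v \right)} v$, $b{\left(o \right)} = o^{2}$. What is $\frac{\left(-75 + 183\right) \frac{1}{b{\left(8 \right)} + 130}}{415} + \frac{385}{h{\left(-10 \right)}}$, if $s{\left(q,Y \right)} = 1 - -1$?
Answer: $- \frac{3099419}{161020} \approx -19.249$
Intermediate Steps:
$s{\left(q,Y \right)} = 2$ ($s{\left(q,Y \right)} = 1 + 1 = 2$)
$h{\left(v \right)} = 2 v$
$\frac{\left(-75 + 183\right) \frac{1}{b{\left(8 \right)} + 130}}{415} + \frac{385}{h{\left(-10 \right)}} = \frac{\left(-75 + 183\right) \frac{1}{8^{2} + 130}}{415} + \frac{385}{2 \left(-10\right)} = \frac{108}{64 + 130} \cdot \frac{1}{415} + \frac{385}{-20} = \frac{108}{194} \cdot \frac{1}{415} + 385 \left(- \frac{1}{20}\right) = 108 \cdot \frac{1}{194} \cdot \frac{1}{415} - \frac{77}{4} = \frac{54}{97} \cdot \frac{1}{415} - \frac{77}{4} = \frac{54}{40255} - \frac{77}{4} = - \frac{3099419}{161020}$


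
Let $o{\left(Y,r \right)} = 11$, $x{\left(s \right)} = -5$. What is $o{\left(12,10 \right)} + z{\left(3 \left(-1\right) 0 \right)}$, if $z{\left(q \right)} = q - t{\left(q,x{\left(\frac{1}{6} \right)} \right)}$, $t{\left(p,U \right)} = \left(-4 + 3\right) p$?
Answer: $11$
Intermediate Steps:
$t{\left(p,U \right)} = - p$
$z{\left(q \right)} = 2 q$ ($z{\left(q \right)} = q - - q = q + q = 2 q$)
$o{\left(12,10 \right)} + z{\left(3 \left(-1\right) 0 \right)} = 11 + 2 \cdot 3 \left(-1\right) 0 = 11 + 2 \left(\left(-3\right) 0\right) = 11 + 2 \cdot 0 = 11 + 0 = 11$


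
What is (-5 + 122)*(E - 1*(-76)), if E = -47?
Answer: 3393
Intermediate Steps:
(-5 + 122)*(E - 1*(-76)) = (-5 + 122)*(-47 - 1*(-76)) = 117*(-47 + 76) = 117*29 = 3393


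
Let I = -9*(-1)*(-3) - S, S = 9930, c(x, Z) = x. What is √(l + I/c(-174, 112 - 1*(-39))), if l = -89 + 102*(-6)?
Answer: I*√2165662/58 ≈ 25.373*I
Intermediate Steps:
l = -701 (l = -89 - 612 = -701)
I = -9957 (I = -9*(-1)*(-3) - 1*9930 = 9*(-3) - 9930 = -27 - 9930 = -9957)
√(l + I/c(-174, 112 - 1*(-39))) = √(-701 - 9957/(-174)) = √(-701 - 9957*(-1/174)) = √(-701 + 3319/58) = √(-37339/58) = I*√2165662/58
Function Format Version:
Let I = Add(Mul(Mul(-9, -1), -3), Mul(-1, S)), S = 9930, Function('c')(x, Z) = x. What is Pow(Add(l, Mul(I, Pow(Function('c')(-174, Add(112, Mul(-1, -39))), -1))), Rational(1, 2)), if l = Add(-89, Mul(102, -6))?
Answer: Mul(Rational(1, 58), I, Pow(2165662, Rational(1, 2))) ≈ Mul(25.373, I)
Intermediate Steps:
l = -701 (l = Add(-89, -612) = -701)
I = -9957 (I = Add(Mul(Mul(-9, -1), -3), Mul(-1, 9930)) = Add(Mul(9, -3), -9930) = Add(-27, -9930) = -9957)
Pow(Add(l, Mul(I, Pow(Function('c')(-174, Add(112, Mul(-1, -39))), -1))), Rational(1, 2)) = Pow(Add(-701, Mul(-9957, Pow(-174, -1))), Rational(1, 2)) = Pow(Add(-701, Mul(-9957, Rational(-1, 174))), Rational(1, 2)) = Pow(Add(-701, Rational(3319, 58)), Rational(1, 2)) = Pow(Rational(-37339, 58), Rational(1, 2)) = Mul(Rational(1, 58), I, Pow(2165662, Rational(1, 2)))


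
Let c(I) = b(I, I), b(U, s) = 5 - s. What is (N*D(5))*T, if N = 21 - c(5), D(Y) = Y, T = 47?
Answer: 4935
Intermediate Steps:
c(I) = 5 - I
N = 21 (N = 21 - (5 - 1*5) = 21 - (5 - 5) = 21 - 1*0 = 21 + 0 = 21)
(N*D(5))*T = (21*5)*47 = 105*47 = 4935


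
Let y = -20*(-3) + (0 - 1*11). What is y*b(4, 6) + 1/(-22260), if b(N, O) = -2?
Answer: -2181481/22260 ≈ -98.000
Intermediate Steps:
y = 49 (y = 60 + (0 - 11) = 60 - 11 = 49)
y*b(4, 6) + 1/(-22260) = 49*(-2) + 1/(-22260) = -98 - 1/22260 = -2181481/22260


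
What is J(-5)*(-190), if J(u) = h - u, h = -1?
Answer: -760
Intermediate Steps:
J(u) = -1 - u
J(-5)*(-190) = (-1 - 1*(-5))*(-190) = (-1 + 5)*(-190) = 4*(-190) = -760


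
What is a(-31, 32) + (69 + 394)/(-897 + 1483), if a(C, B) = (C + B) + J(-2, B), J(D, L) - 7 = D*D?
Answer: 7495/586 ≈ 12.790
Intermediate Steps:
J(D, L) = 7 + D**2 (J(D, L) = 7 + D*D = 7 + D**2)
a(C, B) = 11 + B + C (a(C, B) = (C + B) + (7 + (-2)**2) = (B + C) + (7 + 4) = (B + C) + 11 = 11 + B + C)
a(-31, 32) + (69 + 394)/(-897 + 1483) = (11 + 32 - 31) + (69 + 394)/(-897 + 1483) = 12 + 463/586 = 7495/586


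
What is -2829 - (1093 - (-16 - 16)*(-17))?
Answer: -3378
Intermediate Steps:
-2829 - (1093 - (-16 - 16)*(-17)) = -2829 - (1093 - (-32)*(-17)) = -2829 - (1093 - 1*544) = -2829 - (1093 - 544) = -2829 - 1*549 = -2829 - 549 = -3378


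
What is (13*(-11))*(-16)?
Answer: 2288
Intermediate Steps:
(13*(-11))*(-16) = -143*(-16) = 2288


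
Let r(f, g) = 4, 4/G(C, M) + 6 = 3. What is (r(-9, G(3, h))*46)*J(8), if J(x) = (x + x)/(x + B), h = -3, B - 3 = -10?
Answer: 2944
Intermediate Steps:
B = -7 (B = 3 - 10 = -7)
J(x) = 2*x/(-7 + x) (J(x) = (x + x)/(x - 7) = (2*x)/(-7 + x) = 2*x/(-7 + x))
G(C, M) = -4/3 (G(C, M) = 4/(-6 + 3) = 4/(-3) = 4*(-⅓) = -4/3)
(r(-9, G(3, h))*46)*J(8) = (4*46)*(2*8/(-7 + 8)) = 184*(2*8/1) = 184*(2*8*1) = 184*16 = 2944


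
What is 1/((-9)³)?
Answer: -1/729 ≈ -0.0013717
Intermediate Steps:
1/((-9)³) = 1/(-729) = -1/729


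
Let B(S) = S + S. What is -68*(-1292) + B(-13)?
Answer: 87830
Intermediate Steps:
B(S) = 2*S
-68*(-1292) + B(-13) = -68*(-1292) + 2*(-13) = 87856 - 26 = 87830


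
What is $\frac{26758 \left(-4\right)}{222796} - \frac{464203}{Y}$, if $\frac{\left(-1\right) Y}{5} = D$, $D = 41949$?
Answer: $\frac{20243286187}{11682586755} \approx 1.7328$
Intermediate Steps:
$Y = -209745$ ($Y = \left(-5\right) 41949 = -209745$)
$\frac{26758 \left(-4\right)}{222796} - \frac{464203}{Y} = \frac{26758 \left(-4\right)}{222796} - \frac{464203}{-209745} = \left(-107032\right) \frac{1}{222796} - - \frac{464203}{209745} = - \frac{26758}{55699} + \frac{464203}{209745} = \frac{20243286187}{11682586755}$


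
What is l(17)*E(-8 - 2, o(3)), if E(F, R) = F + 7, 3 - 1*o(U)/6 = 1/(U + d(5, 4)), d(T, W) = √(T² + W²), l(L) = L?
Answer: -51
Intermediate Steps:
o(U) = 18 - 6/(U + √41) (o(U) = 18 - 6/(U + √(5² + 4²)) = 18 - 6/(U + √(25 + 16)) = 18 - 6/(U + √41))
E(F, R) = 7 + F
l(17)*E(-8 - 2, o(3)) = 17*(7 + (-8 - 2)) = 17*(7 - 10) = 17*(-3) = -51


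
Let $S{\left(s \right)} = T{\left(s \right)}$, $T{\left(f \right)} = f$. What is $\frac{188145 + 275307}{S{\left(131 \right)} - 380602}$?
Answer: $- \frac{463452}{380471} \approx -1.2181$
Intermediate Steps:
$S{\left(s \right)} = s$
$\frac{188145 + 275307}{S{\left(131 \right)} - 380602} = \frac{188145 + 275307}{131 - 380602} = \frac{463452}{-380471} = 463452 \left(- \frac{1}{380471}\right) = - \frac{463452}{380471}$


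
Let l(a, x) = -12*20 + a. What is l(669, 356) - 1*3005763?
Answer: -3005334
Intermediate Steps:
l(a, x) = -240 + a
l(669, 356) - 1*3005763 = (-240 + 669) - 1*3005763 = 429 - 3005763 = -3005334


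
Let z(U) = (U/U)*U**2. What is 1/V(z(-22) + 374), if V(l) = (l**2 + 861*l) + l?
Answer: 1/1475760 ≈ 6.7762e-7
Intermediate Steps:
z(U) = U**2 (z(U) = 1*U**2 = U**2)
V(l) = l**2 + 862*l
1/V(z(-22) + 374) = 1/(((-22)**2 + 374)*(862 + ((-22)**2 + 374))) = 1/((484 + 374)*(862 + (484 + 374))) = 1/(858*(862 + 858)) = 1/(858*1720) = 1/1475760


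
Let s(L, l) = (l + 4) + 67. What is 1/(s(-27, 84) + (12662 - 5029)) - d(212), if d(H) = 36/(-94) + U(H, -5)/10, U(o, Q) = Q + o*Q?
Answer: 39123065/366036 ≈ 106.88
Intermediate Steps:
U(o, Q) = Q + Q*o
s(L, l) = 71 + l (s(L, l) = (4 + l) + 67 = 71 + l)
d(H) = -83/94 - H/2 (d(H) = 36/(-94) - 5*(1 + H)/10 = 36*(-1/94) + (-5 - 5*H)*(⅒) = -18/47 + (-½ - H/2) = -83/94 - H/2)
1/(s(-27, 84) + (12662 - 5029)) - d(212) = 1/((71 + 84) + (12662 - 5029)) - (-83/94 - ½*212) = 1/(155 + 7633) - (-83/94 - 106) = 1/7788 - 1*(-10047/94) = 1/7788 + 10047/94 = 39123065/366036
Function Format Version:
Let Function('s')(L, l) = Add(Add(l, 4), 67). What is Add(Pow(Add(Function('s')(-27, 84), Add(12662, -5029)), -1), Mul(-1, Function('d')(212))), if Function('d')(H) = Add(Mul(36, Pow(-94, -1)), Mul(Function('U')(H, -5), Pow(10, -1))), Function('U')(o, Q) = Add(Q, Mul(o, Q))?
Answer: Rational(39123065, 366036) ≈ 106.88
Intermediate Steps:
Function('U')(o, Q) = Add(Q, Mul(Q, o))
Function('s')(L, l) = Add(71, l) (Function('s')(L, l) = Add(Add(4, l), 67) = Add(71, l))
Function('d')(H) = Add(Rational(-83, 94), Mul(Rational(-1, 2), H)) (Function('d')(H) = Add(Mul(36, Pow(-94, -1)), Mul(Mul(-5, Add(1, H)), Pow(10, -1))) = Add(Mul(36, Rational(-1, 94)), Mul(Add(-5, Mul(-5, H)), Rational(1, 10))) = Add(Rational(-18, 47), Add(Rational(-1, 2), Mul(Rational(-1, 2), H))) = Add(Rational(-83, 94), Mul(Rational(-1, 2), H)))
Add(Pow(Add(Function('s')(-27, 84), Add(12662, -5029)), -1), Mul(-1, Function('d')(212))) = Add(Pow(Add(Add(71, 84), Add(12662, -5029)), -1), Mul(-1, Add(Rational(-83, 94), Mul(Rational(-1, 2), 212)))) = Add(Pow(Add(155, 7633), -1), Mul(-1, Add(Rational(-83, 94), -106))) = Add(Pow(7788, -1), Mul(-1, Rational(-10047, 94))) = Add(Rational(1, 7788), Rational(10047, 94)) = Rational(39123065, 366036)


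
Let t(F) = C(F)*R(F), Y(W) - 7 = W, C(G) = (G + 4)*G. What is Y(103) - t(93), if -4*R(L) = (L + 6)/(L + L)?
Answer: 10483/8 ≈ 1310.4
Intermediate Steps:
C(G) = G*(4 + G) (C(G) = (4 + G)*G = G*(4 + G))
R(L) = -(6 + L)/(8*L) (R(L) = -(L + 6)/(4*(L + L)) = -(6 + L)/(4*(2*L)) = -(6 + L)*1/(2*L)/4 = -(6 + L)/(8*L))
Y(W) = 7 + W
t(F) = (-6 - F)*(4 + F)/8 (t(F) = (F*(4 + F))*((-6 - F)/(8*F)) = (-6 - F)*(4 + F)/8)
Y(103) - t(93) = (7 + 103) - (-1)*(4 + 93)*(6 + 93)/8 = 110 - (-1)*97*99/8 = 110 - 1*(-9603/8) = 110 + 9603/8 = 10483/8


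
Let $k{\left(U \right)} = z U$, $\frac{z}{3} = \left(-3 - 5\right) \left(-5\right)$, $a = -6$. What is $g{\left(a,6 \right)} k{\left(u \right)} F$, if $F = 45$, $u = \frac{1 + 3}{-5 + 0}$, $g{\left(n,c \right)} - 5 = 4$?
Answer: $-38880$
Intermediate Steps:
$g{\left(n,c \right)} = 9$ ($g{\left(n,c \right)} = 5 + 4 = 9$)
$z = 120$ ($z = 3 \left(-3 - 5\right) \left(-5\right) = 3 \left(\left(-8\right) \left(-5\right)\right) = 3 \cdot 40 = 120$)
$u = - \frac{4}{5}$ ($u = \frac{4}{-5} = 4 \left(- \frac{1}{5}\right) = - \frac{4}{5} \approx -0.8$)
$k{\left(U \right)} = 120 U$
$g{\left(a,6 \right)} k{\left(u \right)} F = 9 \cdot 120 \left(- \frac{4}{5}\right) 45 = 9 \left(-96\right) 45 = \left(-864\right) 45 = -38880$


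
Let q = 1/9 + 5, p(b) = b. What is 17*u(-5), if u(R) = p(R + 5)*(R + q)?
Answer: 0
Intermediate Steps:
q = 46/9 (q = ⅑ + 5 = 46/9 ≈ 5.1111)
u(R) = (5 + R)*(46/9 + R) (u(R) = (R + 5)*(R + 46/9) = (5 + R)*(46/9 + R))
17*u(-5) = 17*((5 - 5)*(46 + 9*(-5))/9) = 17*((⅑)*0*(46 - 45)) = 17*((⅑)*0*1) = 17*0 = 0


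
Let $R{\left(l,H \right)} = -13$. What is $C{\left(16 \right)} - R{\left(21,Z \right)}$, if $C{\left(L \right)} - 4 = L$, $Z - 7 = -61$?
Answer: $33$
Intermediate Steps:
$Z = -54$ ($Z = 7 - 61 = -54$)
$C{\left(L \right)} = 4 + L$
$C{\left(16 \right)} - R{\left(21,Z \right)} = \left(4 + 16\right) - -13 = 20 + 13 = 33$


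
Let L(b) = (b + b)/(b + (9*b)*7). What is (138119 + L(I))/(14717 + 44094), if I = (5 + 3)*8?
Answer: 4419809/1881952 ≈ 2.3485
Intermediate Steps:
I = 64 (I = 8*8 = 64)
L(b) = 1/32 (L(b) = (2*b)/(b + 63*b) = (2*b)/((64*b)) = (2*b)*(1/(64*b)) = 1/32)
(138119 + L(I))/(14717 + 44094) = (138119 + 1/32)/(14717 + 44094) = (4419809/32)/58811 = (4419809/32)*(1/58811) = 4419809/1881952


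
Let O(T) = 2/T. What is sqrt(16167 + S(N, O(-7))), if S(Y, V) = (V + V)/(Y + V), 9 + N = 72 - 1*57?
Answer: sqrt(1616690)/10 ≈ 127.15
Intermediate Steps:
N = 6 (N = -9 + (72 - 1*57) = -9 + (72 - 57) = -9 + 15 = 6)
S(Y, V) = 2*V/(V + Y) (S(Y, V) = (2*V)/(V + Y) = 2*V/(V + Y))
sqrt(16167 + S(N, O(-7))) = sqrt(16167 + 2*(2/(-7))/(2/(-7) + 6)) = sqrt(16167 + 2*(2*(-1/7))/(2*(-1/7) + 6)) = sqrt(16167 + 2*(-2/7)/(-2/7 + 6)) = sqrt(16167 + 2*(-2/7)/(40/7)) = sqrt(16167 + 2*(-2/7)*(7/40)) = sqrt(16167 - 1/10) = sqrt(161669/10) = sqrt(1616690)/10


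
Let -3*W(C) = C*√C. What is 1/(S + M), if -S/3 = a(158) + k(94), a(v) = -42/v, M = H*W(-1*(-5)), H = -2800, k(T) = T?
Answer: 3158973/1222347688795 + 10484880*√5/244469537759 ≈ 9.8485e-5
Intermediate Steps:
W(C) = -C^(3/2)/3 (W(C) = -C*√C/3 = -C^(3/2)/3)
M = 14000*√5/3 (M = -(-2800)*(-1*(-5))^(3/2)/3 = -(-2800)*5^(3/2)/3 = -(-2800)*5*√5/3 = -(-14000)*√5/3 = 14000*√5/3 ≈ 10435.)
S = -22215/79 (S = -3*(-42/158 + 94) = -3*(-42*1/158 + 94) = -3*(-21/79 + 94) = -3*7405/79 = -22215/79 ≈ -281.20)
1/(S + M) = 1/(-22215/79 + 14000*√5/3)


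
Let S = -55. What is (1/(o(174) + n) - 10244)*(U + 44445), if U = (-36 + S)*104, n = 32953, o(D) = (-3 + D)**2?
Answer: -22286931533635/62194 ≈ -3.5835e+8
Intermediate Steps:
U = -9464 (U = (-36 - 55)*104 = -91*104 = -9464)
(1/(o(174) + n) - 10244)*(U + 44445) = (1/((-3 + 174)**2 + 32953) - 10244)*(-9464 + 44445) = (1/(171**2 + 32953) - 10244)*34981 = (1/(29241 + 32953) - 10244)*34981 = (1/62194 - 10244)*34981 = -637115335/62194*34981 = -22286931533635/62194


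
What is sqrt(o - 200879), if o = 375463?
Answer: 2*sqrt(43646) ≈ 417.83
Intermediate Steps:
sqrt(o - 200879) = sqrt(375463 - 200879) = sqrt(174584) = 2*sqrt(43646)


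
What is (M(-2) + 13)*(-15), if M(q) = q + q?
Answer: -135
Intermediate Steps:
M(q) = 2*q
(M(-2) + 13)*(-15) = (2*(-2) + 13)*(-15) = (-4 + 13)*(-15) = 9*(-15) = -135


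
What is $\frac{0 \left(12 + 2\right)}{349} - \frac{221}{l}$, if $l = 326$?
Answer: $- \frac{221}{326} \approx -0.67791$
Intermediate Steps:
$\frac{0 \left(12 + 2\right)}{349} - \frac{221}{l} = \frac{0 \left(12 + 2\right)}{349} - \frac{221}{326} = 0 \cdot 14 \cdot \frac{1}{349} - \frac{221}{326} = 0 \cdot \frac{1}{349} - \frac{221}{326} = 0 - \frac{221}{326} = - \frac{221}{326}$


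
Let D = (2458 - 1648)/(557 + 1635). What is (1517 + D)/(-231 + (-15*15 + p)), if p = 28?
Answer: -1663037/469088 ≈ -3.5453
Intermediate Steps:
D = 405/1096 (D = 810/2192 = 810*(1/2192) = 405/1096 ≈ 0.36953)
(1517 + D)/(-231 + (-15*15 + p)) = (1517 + 405/1096)/(-231 + (-15*15 + 28)) = 1663037/(1096*(-231 + (-225 + 28))) = 1663037/(1096*(-231 - 197)) = (1663037/1096)/(-428) = (1663037/1096)*(-1/428) = -1663037/469088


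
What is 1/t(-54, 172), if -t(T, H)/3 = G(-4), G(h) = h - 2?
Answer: 1/18 ≈ 0.055556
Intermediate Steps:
G(h) = -2 + h
t(T, H) = 18 (t(T, H) = -3*(-2 - 4) = -3*(-6) = 18)
1/t(-54, 172) = 1/18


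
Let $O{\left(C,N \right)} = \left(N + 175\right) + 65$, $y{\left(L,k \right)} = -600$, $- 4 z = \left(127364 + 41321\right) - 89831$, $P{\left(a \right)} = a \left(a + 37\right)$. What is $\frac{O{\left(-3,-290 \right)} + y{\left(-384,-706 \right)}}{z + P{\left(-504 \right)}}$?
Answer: $- \frac{1300}{431309} \approx -0.0030141$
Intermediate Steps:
$P{\left(a \right)} = a \left(37 + a\right)$
$z = - \frac{39427}{2}$ ($z = - \frac{\left(127364 + 41321\right) - 89831}{4} = - \frac{168685 - 89831}{4} = \left(- \frac{1}{4}\right) 78854 = - \frac{39427}{2} \approx -19714.0$)
$O{\left(C,N \right)} = 240 + N$ ($O{\left(C,N \right)} = \left(175 + N\right) + 65 = 240 + N$)
$\frac{O{\left(-3,-290 \right)} + y{\left(-384,-706 \right)}}{z + P{\left(-504 \right)}} = \frac{\left(240 - 290\right) - 600}{- \frac{39427}{2} - 504 \left(37 - 504\right)} = \frac{-50 - 600}{- \frac{39427}{2} - -235368} = - \frac{650}{- \frac{39427}{2} + 235368} = - \frac{650}{\frac{431309}{2}} = \left(-650\right) \frac{2}{431309} = - \frac{1300}{431309}$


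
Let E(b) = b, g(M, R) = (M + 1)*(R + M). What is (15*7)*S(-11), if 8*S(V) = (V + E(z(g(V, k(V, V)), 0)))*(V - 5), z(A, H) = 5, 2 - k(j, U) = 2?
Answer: 1260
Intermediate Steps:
k(j, U) = 0 (k(j, U) = 2 - 1*2 = 2 - 2 = 0)
g(M, R) = (1 + M)*(M + R)
S(V) = (-5 + V)*(5 + V)/8 (S(V) = ((V + 5)*(V - 5))/8 = ((5 + V)*(-5 + V))/8 = ((-5 + V)*(5 + V))/8 = (-5 + V)*(5 + V)/8)
(15*7)*S(-11) = (15*7)*(-25/8 + (⅛)*(-11)²) = 105*(-25/8 + (⅛)*121) = 105*(-25/8 + 121/8) = 105*12 = 1260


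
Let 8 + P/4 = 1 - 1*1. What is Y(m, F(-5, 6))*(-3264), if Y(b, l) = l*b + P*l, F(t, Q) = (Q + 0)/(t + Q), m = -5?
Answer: 724608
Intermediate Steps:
P = -32 (P = -32 + 4*(1 - 1*1) = -32 + 4*(1 - 1) = -32 + 4*0 = -32 + 0 = -32)
F(t, Q) = Q/(Q + t)
Y(b, l) = -32*l + b*l (Y(b, l) = l*b - 32*l = b*l - 32*l = -32*l + b*l)
Y(m, F(-5, 6))*(-3264) = ((6/(6 - 5))*(-32 - 5))*(-3264) = ((6/1)*(-37))*(-3264) = ((6*1)*(-37))*(-3264) = (6*(-37))*(-3264) = -222*(-3264) = 724608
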